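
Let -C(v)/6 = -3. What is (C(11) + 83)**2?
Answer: 10201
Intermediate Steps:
C(v) = 18 (C(v) = -6*(-3) = 18)
(C(11) + 83)**2 = (18 + 83)**2 = 101**2 = 10201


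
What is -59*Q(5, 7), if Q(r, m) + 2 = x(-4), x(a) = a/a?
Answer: 59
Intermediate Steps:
x(a) = 1
Q(r, m) = -1 (Q(r, m) = -2 + 1 = -1)
-59*Q(5, 7) = -59*(-1) = 59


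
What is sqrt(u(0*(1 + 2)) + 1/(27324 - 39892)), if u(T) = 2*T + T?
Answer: I*sqrt(3142)/6284 ≈ 0.00892*I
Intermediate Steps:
u(T) = 3*T
sqrt(u(0*(1 + 2)) + 1/(27324 - 39892)) = sqrt(3*(0*(1 + 2)) + 1/(27324 - 39892)) = sqrt(3*(0*3) + 1/(-12568)) = sqrt(3*0 - 1/12568) = sqrt(0 - 1/12568) = sqrt(-1/12568) = I*sqrt(3142)/6284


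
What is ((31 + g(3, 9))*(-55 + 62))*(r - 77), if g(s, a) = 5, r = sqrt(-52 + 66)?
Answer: -19404 + 252*sqrt(14) ≈ -18461.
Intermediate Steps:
r = sqrt(14) ≈ 3.7417
((31 + g(3, 9))*(-55 + 62))*(r - 77) = ((31 + 5)*(-55 + 62))*(sqrt(14) - 77) = (36*7)*(-77 + sqrt(14)) = 252*(-77 + sqrt(14)) = -19404 + 252*sqrt(14)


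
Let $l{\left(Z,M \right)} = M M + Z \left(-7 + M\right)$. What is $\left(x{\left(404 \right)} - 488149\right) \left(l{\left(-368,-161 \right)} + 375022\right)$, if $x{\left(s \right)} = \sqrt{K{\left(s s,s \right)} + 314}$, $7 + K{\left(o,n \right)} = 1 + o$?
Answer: $-225899248283 + 925534 \sqrt{40881} \approx -2.2571 \cdot 10^{11}$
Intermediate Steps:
$K{\left(o,n \right)} = -6 + o$ ($K{\left(o,n \right)} = -7 + \left(1 + o\right) = -6 + o$)
$l{\left(Z,M \right)} = M^{2} + Z \left(-7 + M\right)$
$x{\left(s \right)} = \sqrt{308 + s^{2}}$ ($x{\left(s \right)} = \sqrt{\left(-6 + s s\right) + 314} = \sqrt{\left(-6 + s^{2}\right) + 314} = \sqrt{308 + s^{2}}$)
$\left(x{\left(404 \right)} - 488149\right) \left(l{\left(-368,-161 \right)} + 375022\right) = \left(\sqrt{308 + 404^{2}} - 488149\right) \left(\left(\left(-161\right)^{2} - -2576 - -59248\right) + 375022\right) = \left(\sqrt{308 + 163216} - 488149\right) \left(\left(25921 + 2576 + 59248\right) + 375022\right) = \left(\sqrt{163524} - 488149\right) \left(87745 + 375022\right) = \left(2 \sqrt{40881} - 488149\right) 462767 = \left(-488149 + 2 \sqrt{40881}\right) 462767 = -225899248283 + 925534 \sqrt{40881}$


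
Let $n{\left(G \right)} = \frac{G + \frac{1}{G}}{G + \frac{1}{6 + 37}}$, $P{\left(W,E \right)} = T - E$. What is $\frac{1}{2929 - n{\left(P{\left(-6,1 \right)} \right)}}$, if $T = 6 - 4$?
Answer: $\frac{22}{64395} \approx 0.00034164$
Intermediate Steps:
$T = 2$
$P{\left(W,E \right)} = 2 - E$
$n{\left(G \right)} = \frac{G + \frac{1}{G}}{\frac{1}{43} + G}$ ($n{\left(G \right)} = \frac{G + \frac{1}{G}}{G + \frac{1}{43}} = \frac{G + \frac{1}{G}}{\frac{1}{43} + G}$)
$\frac{1}{2929 - n{\left(P{\left(-6,1 \right)} \right)}} = \frac{1}{2929 - \frac{43 \left(1 + \left(2 - 1\right)^{2}\right)}{\left(2 - 1\right) \left(1 + 43 \left(2 - 1\right)\right)}} = \frac{1}{2929 - \frac{43 \left(1 + 1^{2}\right)}{1 \left(1 + 43 \cdot 1\right)}} = \frac{1}{2929 - 43 \cdot 1 \frac{1}{1 + 43} \left(1 + 1\right)} = \frac{1}{2929 - 43 \cdot 1 \cdot \frac{1}{44} \cdot 2} = \frac{1}{2929 - \frac{43}{22}} = \frac{1}{\frac{64395}{22}} = \frac{22}{64395}$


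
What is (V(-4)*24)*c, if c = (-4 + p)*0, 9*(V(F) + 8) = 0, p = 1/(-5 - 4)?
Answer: 0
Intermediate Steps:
p = -1/9 (p = 1/(-9) = -1/9 ≈ -0.11111)
V(F) = -8 (V(F) = -8 + (1/9)*0 = -8 + 0 = -8)
c = 0 (c = (-4 - 1/9)*0 = -37/9*0 = 0)
(V(-4)*24)*c = -8*24*0 = -192*0 = 0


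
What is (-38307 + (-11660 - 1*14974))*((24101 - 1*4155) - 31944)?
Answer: 779162118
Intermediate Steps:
(-38307 + (-11660 - 1*14974))*((24101 - 1*4155) - 31944) = (-38307 + (-11660 - 14974))*((24101 - 4155) - 31944) = (-38307 - 26634)*(19946 - 31944) = -64941*(-11998) = 779162118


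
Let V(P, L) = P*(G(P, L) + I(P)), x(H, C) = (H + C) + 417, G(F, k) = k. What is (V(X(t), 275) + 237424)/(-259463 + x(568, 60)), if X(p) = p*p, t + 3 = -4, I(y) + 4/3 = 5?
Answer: -376618/387627 ≈ -0.97160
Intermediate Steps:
I(y) = 11/3 (I(y) = -4/3 + 5 = 11/3)
t = -7 (t = -3 - 4 = -7)
x(H, C) = 417 + C + H (x(H, C) = (C + H) + 417 = 417 + C + H)
X(p) = p²
V(P, L) = P*(11/3 + L) (V(P, L) = P*(L + 11/3) = P*(11/3 + L))
(V(X(t), 275) + 237424)/(-259463 + x(568, 60)) = ((⅓)*(-7)²*(11 + 3*275) + 237424)/(-259463 + (417 + 60 + 568)) = ((⅓)*49*(11 + 825) + 237424)/(-259463 + 1045) = ((⅓)*49*836 + 237424)/(-258418) = (40964/3 + 237424)*(-1/258418) = (753236/3)*(-1/258418) = -376618/387627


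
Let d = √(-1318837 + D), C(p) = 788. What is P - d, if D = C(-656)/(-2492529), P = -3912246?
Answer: -3912246 - I*√8193539707825409769/2492529 ≈ -3.9122e+6 - 1148.4*I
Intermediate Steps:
D = -788/2492529 (D = 788/(-2492529) = 788*(-1/2492529) = -788/2492529 ≈ -0.00031614)
d = I*√8193539707825409769/2492529 (d = √(-1318837 - 788/2492529) = √(-3287239469561/2492529) = I*√8193539707825409769/2492529 ≈ 1148.4*I)
P - d = -3912246 - I*√8193539707825409769/2492529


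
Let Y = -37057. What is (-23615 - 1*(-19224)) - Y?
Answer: 32666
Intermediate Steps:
(-23615 - 1*(-19224)) - Y = (-23615 - 1*(-19224)) - 1*(-37057) = (-23615 + 19224) + 37057 = -4391 + 37057 = 32666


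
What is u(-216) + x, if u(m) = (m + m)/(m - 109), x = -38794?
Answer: -12607618/325 ≈ -38793.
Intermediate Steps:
u(m) = 2*m/(-109 + m) (u(m) = (2*m)/(-109 + m) = 2*m/(-109 + m))
u(-216) + x = 2*(-216)/(-109 - 216) - 38794 = 2*(-216)/(-325) - 38794 = 2*(-216)*(-1/325) - 38794 = 432/325 - 38794 = -12607618/325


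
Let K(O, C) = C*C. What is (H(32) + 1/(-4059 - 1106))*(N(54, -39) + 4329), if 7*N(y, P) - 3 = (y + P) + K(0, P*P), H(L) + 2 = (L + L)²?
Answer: 7080005780694/5165 ≈ 1.3708e+9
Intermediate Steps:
K(O, C) = C²
H(L) = -2 + 4*L² (H(L) = -2 + (L + L)² = -2 + (2*L)² = -2 + 4*L²)
N(y, P) = 3/7 + P/7 + y/7 + P⁴/7 (N(y, P) = 3/7 + ((y + P) + (P*P)²)/7 = 3/7 + ((P + y) + (P²)²)/7 = 3/7 + ((P + y) + P⁴)/7 = 3/7 + (P + y + P⁴)/7 = 3/7 + (P/7 + y/7 + P⁴/7) = 3/7 + P/7 + y/7 + P⁴/7)
(H(32) + 1/(-4059 - 1106))*(N(54, -39) + 4329) = ((-2 + 4*32²) + 1/(-4059 - 1106))*((3/7 + (⅐)*(-39) + (⅐)*54 + (⅐)*(-39)⁴) + 4329) = ((-2 + 4*1024) + 1/(-5165))*((3/7 - 39/7 + 54/7 + (⅐)*2313441) + 4329) = ((-2 + 4096) - 1/5165)*((3/7 - 39/7 + 54/7 + 2313441/7) + 4329) = (4094 - 1/5165)*(2313459/7 + 4329) = (21145509/5165)*(2343762/7) = 7080005780694/5165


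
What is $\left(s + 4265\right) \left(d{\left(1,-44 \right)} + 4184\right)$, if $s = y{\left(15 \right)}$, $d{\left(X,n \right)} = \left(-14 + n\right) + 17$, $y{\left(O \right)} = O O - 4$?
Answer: $18585498$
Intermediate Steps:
$y{\left(O \right)} = -4 + O^{2}$ ($y{\left(O \right)} = O^{2} - 4 = -4 + O^{2}$)
$d{\left(X,n \right)} = 3 + n$
$s = 221$ ($s = -4 + 15^{2} = -4 + 225 = 221$)
$\left(s + 4265\right) \left(d{\left(1,-44 \right)} + 4184\right) = \left(221 + 4265\right) \left(\left(3 - 44\right) + 4184\right) = 4486 \left(-41 + 4184\right) = 4486 \cdot 4143 = 18585498$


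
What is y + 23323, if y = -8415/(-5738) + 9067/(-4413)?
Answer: 590565310411/25321794 ≈ 23322.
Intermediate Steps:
y = -14891051/25321794 (y = -8415*(-1/5738) + 9067*(-1/4413) = 8415/5738 - 9067/4413 = -14891051/25321794 ≈ -0.58807)
y + 23323 = -14891051/25321794 + 23323 = 590565310411/25321794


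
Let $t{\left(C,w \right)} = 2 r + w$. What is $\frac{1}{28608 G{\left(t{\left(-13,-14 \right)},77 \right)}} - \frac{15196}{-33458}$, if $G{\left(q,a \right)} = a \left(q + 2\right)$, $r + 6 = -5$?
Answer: $\frac{569057846183}{1252930901376} \approx 0.45418$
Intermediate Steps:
$r = -11$ ($r = -6 - 5 = -11$)
$t{\left(C,w \right)} = -22 + w$ ($t{\left(C,w \right)} = 2 \left(-11\right) + w = -22 + w$)
$G{\left(q,a \right)} = a \left(2 + q\right)$
$\frac{1}{28608 G{\left(t{\left(-13,-14 \right)},77 \right)}} - \frac{15196}{-33458} = \frac{1}{28608 \cdot 77 \left(2 - 36\right)} - \frac{15196}{-33458} = \frac{1}{28608 \cdot 77 \left(2 - 36\right)} - - \frac{7598}{16729} = \frac{1}{28608 \cdot 77 \left(-34\right)} + \frac{7598}{16729} = \frac{1}{28608 \left(-2618\right)} + \frac{7598}{16729} = \frac{1}{28608} \left(- \frac{1}{2618}\right) + \frac{7598}{16729} = - \frac{1}{74895744} + \frac{7598}{16729} = \frac{569057846183}{1252930901376}$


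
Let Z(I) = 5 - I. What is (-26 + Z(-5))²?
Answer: 256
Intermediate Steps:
(-26 + Z(-5))² = (-26 + (5 - 1*(-5)))² = (-26 + (5 + 5))² = (-26 + 10)² = (-16)² = 256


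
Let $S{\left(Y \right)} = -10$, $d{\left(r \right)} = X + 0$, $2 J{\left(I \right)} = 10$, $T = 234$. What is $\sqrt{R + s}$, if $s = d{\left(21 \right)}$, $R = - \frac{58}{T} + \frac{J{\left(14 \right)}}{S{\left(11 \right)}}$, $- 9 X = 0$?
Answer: $\frac{5 i \sqrt{182}}{78} \approx 0.86479 i$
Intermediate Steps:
$X = 0$ ($X = \left(- \frac{1}{9}\right) 0 = 0$)
$J{\left(I \right)} = 5$ ($J{\left(I \right)} = \frac{1}{2} \cdot 10 = 5$)
$d{\left(r \right)} = 0$ ($d{\left(r \right)} = 0 + 0 = 0$)
$R = - \frac{175}{234}$ ($R = - \frac{58}{234} + \frac{5}{-10} = \left(-58\right) \frac{1}{234} + 5 \left(- \frac{1}{10}\right) = - \frac{29}{117} - \frac{1}{2} = - \frac{175}{234} \approx -0.74786$)
$s = 0$
$\sqrt{R + s} = \sqrt{- \frac{175}{234} + 0} = \sqrt{- \frac{175}{234}} = \frac{5 i \sqrt{182}}{78}$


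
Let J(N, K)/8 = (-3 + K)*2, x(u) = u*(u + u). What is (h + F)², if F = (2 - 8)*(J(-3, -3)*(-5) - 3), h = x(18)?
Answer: 4901796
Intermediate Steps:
x(u) = 2*u² (x(u) = u*(2*u) = 2*u²)
J(N, K) = -48 + 16*K (J(N, K) = 8*((-3 + K)*2) = 8*(-6 + 2*K) = -48 + 16*K)
h = 648 (h = 2*18² = 2*324 = 648)
F = -2862 (F = (2 - 8)*((-48 + 16*(-3))*(-5) - 3) = -6*((-48 - 48)*(-5) - 3) = -6*(-96*(-5) - 3) = -6*(480 - 3) = -6*477 = -2862)
(h + F)² = (648 - 2862)² = (-2214)² = 4901796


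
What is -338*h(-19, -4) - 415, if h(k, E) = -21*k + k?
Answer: -128855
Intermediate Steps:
h(k, E) = -20*k
-338*h(-19, -4) - 415 = -(-6760)*(-19) - 415 = -338*380 - 415 = -128440 - 415 = -128855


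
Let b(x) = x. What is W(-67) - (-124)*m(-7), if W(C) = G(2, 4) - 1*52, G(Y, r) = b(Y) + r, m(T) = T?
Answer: -914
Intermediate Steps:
G(Y, r) = Y + r
W(C) = -46 (W(C) = (2 + 4) - 1*52 = 6 - 52 = -46)
W(-67) - (-124)*m(-7) = -46 - (-124)*(-7) = -46 - 1*868 = -46 - 868 = -914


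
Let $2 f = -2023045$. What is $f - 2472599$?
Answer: $- \frac{6968243}{2} \approx -3.4841 \cdot 10^{6}$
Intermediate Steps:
$f = - \frac{2023045}{2}$ ($f = \frac{1}{2} \left(-2023045\right) = - \frac{2023045}{2} \approx -1.0115 \cdot 10^{6}$)
$f - 2472599 = - \frac{2023045}{2} - 2472599 = - \frac{6968243}{2}$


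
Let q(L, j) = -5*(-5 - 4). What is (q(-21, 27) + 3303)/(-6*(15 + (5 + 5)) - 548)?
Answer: -1674/349 ≈ -4.7966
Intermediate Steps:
q(L, j) = 45 (q(L, j) = -5*(-9) = 45)
(q(-21, 27) + 3303)/(-6*(15 + (5 + 5)) - 548) = (45 + 3303)/(-6*(15 + (5 + 5)) - 548) = 3348/(-6*(15 + 10) - 548) = 3348/(-6*25 - 548) = 3348/(-150 - 548) = 3348/(-698) = 3348*(-1/698) = -1674/349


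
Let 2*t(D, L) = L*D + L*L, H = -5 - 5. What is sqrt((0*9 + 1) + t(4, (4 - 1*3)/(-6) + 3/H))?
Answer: sqrt(158)/30 ≈ 0.41899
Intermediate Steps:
H = -10
t(D, L) = L**2/2 + D*L/2 (t(D, L) = (L*D + L*L)/2 = (D*L + L**2)/2 = (L**2 + D*L)/2 = L**2/2 + D*L/2)
sqrt((0*9 + 1) + t(4, (4 - 1*3)/(-6) + 3/H)) = sqrt((0*9 + 1) + ((4 - 1*3)/(-6) + 3/(-10))*(4 + ((4 - 1*3)/(-6) + 3/(-10)))/2) = sqrt((0 + 1) + ((4 - 3)*(-1/6) + 3*(-1/10))*(4 + ((4 - 3)*(-1/6) + 3*(-1/10)))/2) = sqrt(1 + (1*(-1/6) - 3/10)*(4 + (1*(-1/6) - 3/10))/2) = sqrt(1 + (-1/6 - 3/10)*(4 + (-1/6 - 3/10))/2) = sqrt(1 + (1/2)*(-7/15)*(4 - 7/15)) = sqrt(1 + (1/2)*(-7/15)*(53/15)) = sqrt(1 - 371/450) = sqrt(79/450) = sqrt(158)/30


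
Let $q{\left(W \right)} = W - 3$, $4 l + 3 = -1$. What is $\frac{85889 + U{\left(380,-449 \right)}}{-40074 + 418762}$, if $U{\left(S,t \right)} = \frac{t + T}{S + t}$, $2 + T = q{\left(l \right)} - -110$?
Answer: $\frac{42947}{189344} \approx 0.22682$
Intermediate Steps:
$l = -1$ ($l = - \frac{3}{4} + \frac{1}{4} \left(-1\right) = - \frac{3}{4} - \frac{1}{4} = -1$)
$q{\left(W \right)} = -3 + W$
$T = 104$ ($T = -2 - -106 = -2 + \left(-4 + 110\right) = -2 + 106 = 104$)
$U{\left(S,t \right)} = \frac{104 + t}{S + t}$ ($U{\left(S,t \right)} = \frac{t + 104}{S + t} = \frac{104 + t}{S + t}$)
$\frac{85889 + U{\left(380,-449 \right)}}{-40074 + 418762} = \frac{85889 + \frac{104 - 449}{380 - 449}}{-40074 + 418762} = \frac{85889 + \frac{1}{-69} \left(-345\right)}{378688} = \left(85889 - -5\right) \frac{1}{378688} = \left(85889 + 5\right) \frac{1}{378688} = 85894 \cdot \frac{1}{378688} = \frac{42947}{189344}$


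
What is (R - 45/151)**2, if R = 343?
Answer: 2677855504/22801 ≈ 1.1744e+5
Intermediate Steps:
(R - 45/151)**2 = (343 - 45/151)**2 = (51748/151)**2 = 2677855504/22801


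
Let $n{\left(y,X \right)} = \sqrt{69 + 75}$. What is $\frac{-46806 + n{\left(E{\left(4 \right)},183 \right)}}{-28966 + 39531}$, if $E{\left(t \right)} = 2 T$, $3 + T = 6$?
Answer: $- \frac{46794}{10565} \approx -4.4292$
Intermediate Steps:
$T = 3$ ($T = -3 + 6 = 3$)
$E{\left(t \right)} = 6$ ($E{\left(t \right)} = 2 \cdot 3 = 6$)
$n{\left(y,X \right)} = 12$ ($n{\left(y,X \right)} = \sqrt{144} = 12$)
$\frac{-46806 + n{\left(E{\left(4 \right)},183 \right)}}{-28966 + 39531} = \frac{-46806 + 12}{-28966 + 39531} = - \frac{46794}{10565}$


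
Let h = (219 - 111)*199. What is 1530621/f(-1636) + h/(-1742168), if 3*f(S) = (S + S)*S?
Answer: 985593784365/1165726420832 ≈ 0.84548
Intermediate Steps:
f(S) = 2*S**2/3 (f(S) = ((S + S)*S)/3 = ((2*S)*S)/3 = (2*S**2)/3 = 2*S**2/3)
h = 21492 (h = 108*199 = 21492)
1530621/f(-1636) + h/(-1742168) = 1530621/(((2/3)*(-1636)**2)) + 21492/(-1742168) = 1530621/(((2/3)*2676496)) + 21492*(-1/1742168) = 1530621/(5352992/3) - 5373/435542 = 1530621*(3/5352992) - 5373/435542 = 4591863/5352992 - 5373/435542 = 985593784365/1165726420832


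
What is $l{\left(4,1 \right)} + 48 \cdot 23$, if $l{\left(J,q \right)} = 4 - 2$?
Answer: $1106$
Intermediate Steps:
$l{\left(J,q \right)} = 2$ ($l{\left(J,q \right)} = 4 - 2 = 2$)
$l{\left(4,1 \right)} + 48 \cdot 23 = 2 + 48 \cdot 23 = 2 + 1104 = 1106$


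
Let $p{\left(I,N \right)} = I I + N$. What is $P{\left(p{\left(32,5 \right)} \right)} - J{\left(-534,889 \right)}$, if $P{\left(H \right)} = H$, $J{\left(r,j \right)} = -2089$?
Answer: $3118$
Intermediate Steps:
$p{\left(I,N \right)} = N + I^{2}$ ($p{\left(I,N \right)} = I^{2} + N = N + I^{2}$)
$P{\left(p{\left(32,5 \right)} \right)} - J{\left(-534,889 \right)} = \left(5 + 32^{2}\right) - -2089 = \left(5 + 1024\right) + 2089 = 1029 + 2089 = 3118$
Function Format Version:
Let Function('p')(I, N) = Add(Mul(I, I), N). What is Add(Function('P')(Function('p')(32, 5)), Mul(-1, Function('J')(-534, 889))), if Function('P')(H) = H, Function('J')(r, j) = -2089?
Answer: 3118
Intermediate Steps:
Function('p')(I, N) = Add(N, Pow(I, 2)) (Function('p')(I, N) = Add(Pow(I, 2), N) = Add(N, Pow(I, 2)))
Add(Function('P')(Function('p')(32, 5)), Mul(-1, Function('J')(-534, 889))) = Add(Add(5, Pow(32, 2)), Mul(-1, -2089)) = Add(Add(5, 1024), 2089) = Add(1029, 2089) = 3118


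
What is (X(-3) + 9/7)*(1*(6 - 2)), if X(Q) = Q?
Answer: -48/7 ≈ -6.8571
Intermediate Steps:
(X(-3) + 9/7)*(1*(6 - 2)) = (-3 + 9/7)*(1*(6 - 2)) = (-3 + 9*(⅐))*(1*4) = (-3 + 9/7)*4 = -12/7*4 = -48/7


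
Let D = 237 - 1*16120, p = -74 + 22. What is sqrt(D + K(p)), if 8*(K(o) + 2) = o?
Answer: I*sqrt(63566)/2 ≈ 126.06*I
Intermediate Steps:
p = -52
D = -15883 (D = 237 - 16120 = -15883)
K(o) = -2 + o/8
sqrt(D + K(p)) = sqrt(-15883 + (-2 + (1/8)*(-52))) = sqrt(-15883 + (-2 - 13/2)) = sqrt(-15883 - 17/2) = sqrt(-31783/2) = I*sqrt(63566)/2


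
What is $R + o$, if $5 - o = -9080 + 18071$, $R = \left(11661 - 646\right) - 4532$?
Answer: $-2503$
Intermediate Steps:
$R = 6483$ ($R = 11015 - 4532 = 6483$)
$o = -8986$ ($o = 5 - \left(-9080 + 18071\right) = 5 - 8991 = -8986$)
$R + o = 6483 - 8986 = -2503$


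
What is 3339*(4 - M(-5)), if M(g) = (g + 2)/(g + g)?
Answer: 123543/10 ≈ 12354.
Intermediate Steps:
M(g) = (2 + g)/(2*g) (M(g) = (2 + g)/((2*g)) = (2 + g)*(1/(2*g)) = (2 + g)/(2*g))
3339*(4 - M(-5)) = 3339*(4 - (2 - 5)/(2*(-5))) = 3339*(4 - (-1)*(-3)/(2*5)) = 3339*(4 - 1*3/10) = 3339*(4 - 3/10) = 3339*(37/10) = 123543/10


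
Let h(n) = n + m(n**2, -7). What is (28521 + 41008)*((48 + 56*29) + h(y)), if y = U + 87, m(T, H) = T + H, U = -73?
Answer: 130366875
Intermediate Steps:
m(T, H) = H + T
y = 14 (y = -73 + 87 = 14)
h(n) = -7 + n + n**2 (h(n) = n + (-7 + n**2) = -7 + n + n**2)
(28521 + 41008)*((48 + 56*29) + h(y)) = (28521 + 41008)*((48 + 56*29) + (-7 + 14 + 14**2)) = 69529*((48 + 1624) + (-7 + 14 + 196)) = 69529*(1672 + 203) = 69529*1875 = 130366875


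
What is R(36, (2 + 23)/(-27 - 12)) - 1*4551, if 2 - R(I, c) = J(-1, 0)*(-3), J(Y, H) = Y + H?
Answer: -4552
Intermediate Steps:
J(Y, H) = H + Y
R(I, c) = -1 (R(I, c) = 2 - (0 - 1)*(-3) = 2 - (-1)*(-3) = 2 - 1*3 = 2 - 3 = -1)
R(36, (2 + 23)/(-27 - 12)) - 1*4551 = -1 - 1*4551 = -1 - 4551 = -4552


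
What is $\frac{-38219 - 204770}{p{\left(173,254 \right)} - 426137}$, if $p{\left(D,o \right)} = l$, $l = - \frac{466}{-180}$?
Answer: $\frac{21869010}{38352097} \approx 0.57022$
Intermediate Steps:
$l = \frac{233}{90}$ ($l = \left(-466\right) \left(- \frac{1}{180}\right) = \frac{233}{90} \approx 2.5889$)
$p{\left(D,o \right)} = \frac{233}{90}$
$\frac{-38219 - 204770}{p{\left(173,254 \right)} - 426137} = \frac{-38219 - 204770}{\frac{233}{90} - 426137} = - \frac{242989}{- \frac{38352097}{90}} = \left(-242989\right) \left(- \frac{90}{38352097}\right) = \frac{21869010}{38352097}$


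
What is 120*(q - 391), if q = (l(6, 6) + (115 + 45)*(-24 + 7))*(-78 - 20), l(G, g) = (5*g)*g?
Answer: 29823480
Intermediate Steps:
l(G, g) = 5*g²
q = 248920 (q = (5*6² + (115 + 45)*(-24 + 7))*(-78 - 20) = (5*36 + 160*(-17))*(-98) = (180 - 2720)*(-98) = -2540*(-98) = 248920)
120*(q - 391) = 120*(248920 - 391) = 120*248529 = 29823480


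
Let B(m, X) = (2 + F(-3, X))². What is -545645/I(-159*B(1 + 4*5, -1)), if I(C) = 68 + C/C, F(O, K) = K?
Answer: -545645/69 ≈ -7907.9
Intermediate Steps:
B(m, X) = (2 + X)²
I(C) = 69 (I(C) = 68 + 1 = 69)
-545645/I(-159*B(1 + 4*5, -1)) = -545645/69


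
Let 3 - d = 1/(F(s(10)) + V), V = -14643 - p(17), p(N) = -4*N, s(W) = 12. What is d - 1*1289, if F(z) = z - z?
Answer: -18743449/14575 ≈ -1286.0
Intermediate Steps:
F(z) = 0
V = -14575 (V = -14643 - (-4)*17 = -14643 - 1*(-68) = -14643 + 68 = -14575)
d = 43726/14575 (d = 3 - 1/(0 - 14575) = 3 - 1/(-14575) = 3 - 1*(-1/14575) = 3 + 1/14575 = 43726/14575 ≈ 3.0001)
d - 1*1289 = 43726/14575 - 1*1289 = 43726/14575 - 1289 = -18743449/14575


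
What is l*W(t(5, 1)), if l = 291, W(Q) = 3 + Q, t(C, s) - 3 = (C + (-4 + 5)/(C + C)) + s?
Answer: 35211/10 ≈ 3521.1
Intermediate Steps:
t(C, s) = 3 + C + s + 1/(2*C) (t(C, s) = 3 + ((C + (-4 + 5)/(C + C)) + s) = 3 + ((C + 1/(2*C)) + s) = 3 + (C + s + 1/(2*C)) = 3 + C + s + 1/(2*C))
l*W(t(5, 1)) = 291*(3 + (3 + 5 + 1 + (1/2)/5)) = 291*(3 + (3 + 5 + 1 + (1/2)*(1/5))) = 291*(3 + (3 + 5 + 1 + 1/10)) = 291*(3 + 91/10) = 291*(121/10) = 35211/10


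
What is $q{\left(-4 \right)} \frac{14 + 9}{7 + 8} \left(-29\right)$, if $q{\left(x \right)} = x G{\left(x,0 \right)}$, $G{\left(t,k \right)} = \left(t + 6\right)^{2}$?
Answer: $\frac{10672}{15} \approx 711.47$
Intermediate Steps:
$G{\left(t,k \right)} = \left(6 + t\right)^{2}$
$q{\left(x \right)} = x \left(6 + x\right)^{2}$
$q{\left(-4 \right)} \frac{14 + 9}{7 + 8} \left(-29\right) = - 4 \left(6 - 4\right)^{2} \frac{14 + 9}{7 + 8} \left(-29\right) = - 4 \cdot 2^{2} \cdot \frac{23}{15} \left(-29\right) = \left(-4\right) 4 \cdot 23 \cdot \frac{1}{15} \left(-29\right) = \left(-16\right) \frac{23}{15} \left(-29\right) = \left(- \frac{368}{15}\right) \left(-29\right) = \frac{10672}{15}$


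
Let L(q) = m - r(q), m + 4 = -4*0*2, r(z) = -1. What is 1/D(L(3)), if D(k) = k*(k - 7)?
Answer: 1/30 ≈ 0.033333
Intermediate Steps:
m = -4 (m = -4 - 4*0*2 = -4 + 0*2 = -4 + 0 = -4)
L(q) = -3 (L(q) = -4 - 1*(-1) = -4 + 1 = -3)
D(k) = k*(-7 + k)
1/D(L(3)) = 1/(-3*(-7 - 3)) = 1/(-3*(-10)) = 1/30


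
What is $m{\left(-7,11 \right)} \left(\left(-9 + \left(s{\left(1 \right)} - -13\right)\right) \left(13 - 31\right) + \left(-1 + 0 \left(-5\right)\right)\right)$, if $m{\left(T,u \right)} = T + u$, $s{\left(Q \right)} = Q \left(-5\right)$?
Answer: $68$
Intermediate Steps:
$s{\left(Q \right)} = - 5 Q$
$m{\left(-7,11 \right)} \left(\left(-9 + \left(s{\left(1 \right)} - -13\right)\right) \left(13 - 31\right) + \left(-1 + 0 \left(-5\right)\right)\right) = \left(-7 + 11\right) \left(\left(-9 - -8\right) \left(13 - 31\right) + \left(-1 + 0 \left(-5\right)\right)\right) = 4 \left(\left(-9 + \left(-5 + 13\right)\right) \left(-18\right) + \left(-1 + 0\right)\right) = 4 \left(\left(-9 + 8\right) \left(-18\right) - 1\right) = 4 \left(\left(-1\right) \left(-18\right) - 1\right) = 4 \left(18 - 1\right) = 4 \cdot 17 = 68$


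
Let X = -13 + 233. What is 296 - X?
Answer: 76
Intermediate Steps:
X = 220
296 - X = 296 - 1*220 = 296 - 220 = 76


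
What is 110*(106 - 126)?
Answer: -2200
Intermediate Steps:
110*(106 - 126) = 110*(-20) = -2200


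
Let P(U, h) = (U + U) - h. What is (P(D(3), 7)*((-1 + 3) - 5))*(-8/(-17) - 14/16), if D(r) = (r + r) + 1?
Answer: 1155/136 ≈ 8.4926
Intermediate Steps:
D(r) = 1 + 2*r (D(r) = 2*r + 1 = 1 + 2*r)
P(U, h) = -h + 2*U (P(U, h) = 2*U - h = -h + 2*U)
(P(D(3), 7)*((-1 + 3) - 5))*(-8/(-17) - 14/16) = ((-1*7 + 2*(1 + 2*3))*((-1 + 3) - 5))*(-8/(-17) - 14/16) = ((-7 + 2*(1 + 6))*(2 - 5))*(-8*(-1/17) - 14*1/16) = ((-7 + 2*7)*(-3))*(8/17 - 7/8) = ((-7 + 14)*(-3))*(-55/136) = (7*(-3))*(-55/136) = -21*(-55/136) = 1155/136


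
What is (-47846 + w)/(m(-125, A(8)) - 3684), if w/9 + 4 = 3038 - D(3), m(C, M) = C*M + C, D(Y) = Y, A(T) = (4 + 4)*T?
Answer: 20567/11809 ≈ 1.7416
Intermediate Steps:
A(T) = 8*T
m(C, M) = C + C*M
w = 27279 (w = -36 + 9*(3038 - 1*3) = -36 + 9*(3038 - 3) = -36 + 9*3035 = -36 + 27315 = 27279)
(-47846 + w)/(m(-125, A(8)) - 3684) = (-47846 + 27279)/(-125*(1 + 8*8) - 3684) = -20567/(-125*(1 + 64) - 3684) = -20567/(-125*65 - 3684) = -20567/(-8125 - 3684) = -20567/(-11809) = -20567*(-1/11809) = 20567/11809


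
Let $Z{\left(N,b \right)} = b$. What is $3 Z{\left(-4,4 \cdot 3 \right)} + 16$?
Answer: $52$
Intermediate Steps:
$3 Z{\left(-4,4 \cdot 3 \right)} + 16 = 3 \cdot 4 \cdot 3 + 16 = 3 \cdot 12 + 16 = 36 + 16 = 52$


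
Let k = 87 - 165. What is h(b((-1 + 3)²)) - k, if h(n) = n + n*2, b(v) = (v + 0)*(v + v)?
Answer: 174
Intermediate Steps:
b(v) = 2*v² (b(v) = v*(2*v) = 2*v²)
h(n) = 3*n (h(n) = n + 2*n = 3*n)
k = -78
h(b((-1 + 3)²)) - k = 3*(2*((-1 + 3)²)²) - 1*(-78) = 3*(2*(2²)²) + 78 = 3*(2*4²) + 78 = 3*(2*16) + 78 = 3*32 + 78 = 96 + 78 = 174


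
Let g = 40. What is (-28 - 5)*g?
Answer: -1320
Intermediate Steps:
(-28 - 5)*g = (-28 - 5)*40 = -33*40 = -1320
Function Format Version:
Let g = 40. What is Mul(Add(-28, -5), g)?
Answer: -1320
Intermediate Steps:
Mul(Add(-28, -5), g) = Mul(Add(-28, -5), 40) = Mul(-33, 40) = -1320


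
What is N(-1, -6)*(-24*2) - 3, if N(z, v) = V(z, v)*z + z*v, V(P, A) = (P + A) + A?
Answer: -915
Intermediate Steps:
V(P, A) = P + 2*A (V(P, A) = (A + P) + A = P + 2*A)
N(z, v) = v*z + z*(z + 2*v) (N(z, v) = (z + 2*v)*z + z*v = z*(z + 2*v) + v*z = v*z + z*(z + 2*v))
N(-1, -6)*(-24*2) - 3 = (-(-1 + 3*(-6)))*(-24*2) - 3 = -(-1 - 18)*(-48) - 3 = -1*(-19)*(-48) - 3 = 19*(-48) - 3 = -912 - 3 = -915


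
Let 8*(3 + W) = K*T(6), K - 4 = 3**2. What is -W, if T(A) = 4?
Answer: -7/2 ≈ -3.5000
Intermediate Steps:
K = 13 (K = 4 + 3**2 = 4 + 9 = 13)
W = 7/2 (W = -3 + (13*4)/8 = -3 + (1/8)*52 = -3 + 13/2 = 7/2 ≈ 3.5000)
-W = -1*7/2 = -7/2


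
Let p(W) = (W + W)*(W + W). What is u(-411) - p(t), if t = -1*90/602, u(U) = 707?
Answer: 64046807/90601 ≈ 706.91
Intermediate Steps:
t = -45/301 (t = -90*1/602 = -45/301 ≈ -0.14950)
p(W) = 4*W**2 (p(W) = (2*W)*(2*W) = 4*W**2)
u(-411) - p(t) = 707 - 4*(-45/301)**2 = 707 - 4*2025/90601 = 707 - 1*8100/90601 = 707 - 8100/90601 = 64046807/90601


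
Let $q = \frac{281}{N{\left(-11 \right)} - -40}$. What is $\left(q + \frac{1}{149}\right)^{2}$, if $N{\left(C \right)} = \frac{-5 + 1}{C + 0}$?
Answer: $\frac{212523766009}{4376616336} \approx 48.559$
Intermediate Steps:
$N{\left(C \right)} = - \frac{4}{C}$
$q = \frac{3091}{444}$ ($q = \frac{281}{- \frac{4}{-11} - -40} = \frac{281}{\left(-4\right) \left(- \frac{1}{11}\right) + 40} = \frac{281}{\frac{4}{11} + 40} = \frac{281}{\frac{444}{11}} = 281 \cdot \frac{11}{444} = \frac{3091}{444} \approx 6.9617$)
$\left(q + \frac{1}{149}\right)^{2} = \left(\frac{3091}{444} + \frac{1}{149}\right)^{2} = \left(\frac{461003}{66156}\right)^{2} = \frac{212523766009}{4376616336}$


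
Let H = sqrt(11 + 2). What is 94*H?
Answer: 94*sqrt(13) ≈ 338.92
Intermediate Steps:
H = sqrt(13) ≈ 3.6056
94*H = 94*sqrt(13)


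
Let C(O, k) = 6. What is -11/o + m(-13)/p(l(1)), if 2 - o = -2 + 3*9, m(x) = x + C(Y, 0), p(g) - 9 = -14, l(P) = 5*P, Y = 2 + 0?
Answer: 216/115 ≈ 1.8783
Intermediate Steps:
Y = 2
p(g) = -5 (p(g) = 9 - 14 = -5)
m(x) = 6 + x (m(x) = x + 6 = 6 + x)
o = -23 (o = 2 - (-2 + 3*9) = 2 - (-2 + 27) = 2 - 1*25 = 2 - 25 = -23)
-11/o + m(-13)/p(l(1)) = -11/(-23) + (6 - 13)/(-5) = -11*(-1/23) - 7*(-⅕) = 11/23 + 7/5 = 216/115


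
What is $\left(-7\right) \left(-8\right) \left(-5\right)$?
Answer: $-280$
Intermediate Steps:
$\left(-7\right) \left(-8\right) \left(-5\right) = 56 \left(-5\right) = -280$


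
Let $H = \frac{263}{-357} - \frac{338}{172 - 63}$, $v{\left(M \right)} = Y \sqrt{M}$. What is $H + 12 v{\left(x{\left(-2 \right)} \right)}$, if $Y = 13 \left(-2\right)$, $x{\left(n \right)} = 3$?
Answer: $- \frac{149333}{38913} - 312 \sqrt{3} \approx -544.24$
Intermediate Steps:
$Y = -26$
$v{\left(M \right)} = - 26 \sqrt{M}$
$H = - \frac{149333}{38913}$ ($H = 263 \left(- \frac{1}{357}\right) - \frac{338}{172 - 63} = - \frac{263}{357} - \frac{338}{109} = - \frac{149333}{38913} \approx -3.8376$)
$H + 12 v{\left(x{\left(-2 \right)} \right)} = - \frac{149333}{38913} + 12 \left(- 26 \sqrt{3}\right) = - \frac{149333}{38913} - 312 \sqrt{3}$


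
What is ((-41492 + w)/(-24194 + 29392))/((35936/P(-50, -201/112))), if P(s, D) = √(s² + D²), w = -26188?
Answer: -2115*√31400401/653783648 ≈ -0.018128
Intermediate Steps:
P(s, D) = √(D² + s²)
((-41492 + w)/(-24194 + 29392))/((35936/P(-50, -201/112))) = ((-41492 - 26188)/(-24194 + 29392))/((35936/(√((-201/112)² + (-50)²)))) = (-67680/5198)/((35936/(√((-201*1/112)² + 2500)))) = (-67680*1/5198)/((35936/(√((-201/112)² + 2500)))) = -33840*√(40401/12544 + 2500)/35936/2599 = -33840*√31400401/4024832/2599 = -2115*√31400401/653783648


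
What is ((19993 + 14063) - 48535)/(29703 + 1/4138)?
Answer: -59914102/122911015 ≈ -0.48746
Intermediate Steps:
((19993 + 14063) - 48535)/(29703 + 1/4138) = (34056 - 48535)/(29703 + 1/4138) = -14479/122911015/4138 = -14479*4138/122911015 = -59914102/122911015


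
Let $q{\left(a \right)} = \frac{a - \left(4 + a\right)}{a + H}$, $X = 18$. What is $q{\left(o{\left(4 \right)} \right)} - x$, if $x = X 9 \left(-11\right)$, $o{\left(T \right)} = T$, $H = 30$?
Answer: $\frac{30292}{17} \approx 1781.9$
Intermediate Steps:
$x = -1782$ ($x = 18 \cdot 9 \left(-11\right) = 162 \left(-11\right) = -1782$)
$q{\left(a \right)} = - \frac{4}{30 + a}$ ($q{\left(a \right)} = \frac{a - \left(4 + a\right)}{a + 30} = \frac{a - \left(4 + a\right)}{30 + a} = - \frac{4}{30 + a}$)
$q{\left(o{\left(4 \right)} \right)} - x = - \frac{4}{30 + 4} - -1782 = - \frac{4}{34} + 1782 = \left(-4\right) \frac{1}{34} + 1782 = - \frac{2}{17} + 1782 = \frac{30292}{17}$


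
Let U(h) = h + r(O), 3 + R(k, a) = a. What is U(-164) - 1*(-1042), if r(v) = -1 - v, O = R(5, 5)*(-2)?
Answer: 881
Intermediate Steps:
R(k, a) = -3 + a
O = -4 (O = (-3 + 5)*(-2) = 2*(-2) = -4)
U(h) = 3 + h (U(h) = h + (-1 - 1*(-4)) = h + (-1 + 4) = h + 3 = 3 + h)
U(-164) - 1*(-1042) = (3 - 164) - 1*(-1042) = -161 + 1042 = 881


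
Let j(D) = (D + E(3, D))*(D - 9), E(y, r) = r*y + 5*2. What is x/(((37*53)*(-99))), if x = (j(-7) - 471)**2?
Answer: -3721/21571 ≈ -0.17250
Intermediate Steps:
E(y, r) = 10 + r*y (E(y, r) = r*y + 10 = 10 + r*y)
j(D) = (-9 + D)*(10 + 4*D) (j(D) = (D + (10 + D*3))*(D - 9) = (D + (10 + 3*D))*(-9 + D) = (10 + 4*D)*(-9 + D) = (-9 + D)*(10 + 4*D))
x = 33489 (x = ((-90 - 26*(-7) + 4*(-7)**2) - 471)**2 = ((-90 + 182 + 4*49) - 471)**2 = ((-90 + 182 + 196) - 471)**2 = (288 - 471)**2 = (-183)**2 = 33489)
x/(((37*53)*(-99))) = 33489/(((37*53)*(-99))) = 33489/((1961*(-99))) = 33489/(-194139) = 33489*(-1/194139) = -3721/21571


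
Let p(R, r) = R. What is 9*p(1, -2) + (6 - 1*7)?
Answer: 8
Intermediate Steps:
9*p(1, -2) + (6 - 1*7) = 9*1 + (6 - 1*7) = 9 + (6 - 7) = 9 - 1 = 8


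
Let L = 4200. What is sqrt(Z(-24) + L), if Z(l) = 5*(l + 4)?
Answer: 10*sqrt(41) ≈ 64.031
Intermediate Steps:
Z(l) = 20 + 5*l (Z(l) = 5*(4 + l) = 20 + 5*l)
sqrt(Z(-24) + L) = sqrt((20 + 5*(-24)) + 4200) = sqrt((20 - 120) + 4200) = sqrt(-100 + 4200) = sqrt(4100) = 10*sqrt(41)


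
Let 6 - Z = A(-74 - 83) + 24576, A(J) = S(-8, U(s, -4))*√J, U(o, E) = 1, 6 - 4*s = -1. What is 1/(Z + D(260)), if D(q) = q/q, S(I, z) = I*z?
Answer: -24569/603645809 - 8*I*√157/603645809 ≈ -4.0701e-5 - 1.6606e-7*I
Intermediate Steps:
s = 7/4 (s = 3/2 - ¼*(-1) = 3/2 + ¼ = 7/4 ≈ 1.7500)
D(q) = 1
A(J) = -8*√J (A(J) = (-8*1)*√J = -8*√J)
Z = -24570 + 8*I*√157 (Z = 6 - (-8*√(-74 - 83) + 24576) = 6 - (-8*I*√157 + 24576) = 6 - (24576 - 8*I*√157) = 6 + (-24576 + 8*I*√157) = -24570 + 8*I*√157 ≈ -24570.0 + 100.24*I)
1/(Z + D(260)) = 1/((-24570 + 8*I*√157) + 1) = 1/(-24569 + 8*I*√157)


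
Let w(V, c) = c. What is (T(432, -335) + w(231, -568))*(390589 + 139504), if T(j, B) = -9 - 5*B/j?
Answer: -131245195777/432 ≈ -3.0381e+8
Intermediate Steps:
T(j, B) = -9 - 5*B/j
(T(432, -335) + w(231, -568))*(390589 + 139504) = ((-9 - 5*(-335)/432) - 568)*(390589 + 139504) = ((-9 - 5*(-335)*1/432) - 568)*530093 = ((-9 + 1675/432) - 568)*530093 = (-2213/432 - 568)*530093 = -247589/432*530093 = -131245195777/432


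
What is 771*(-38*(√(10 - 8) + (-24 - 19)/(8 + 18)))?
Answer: 629907/13 - 29298*√2 ≈ 7020.8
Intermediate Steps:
771*(-38*(√(10 - 8) + (-24 - 19)/(8 + 18))) = 771*(-38*(√2 - 43/26)) = 771*(-38*(-43/26 + √2)) = 771*(817/13 - 38*√2) = 629907/13 - 29298*√2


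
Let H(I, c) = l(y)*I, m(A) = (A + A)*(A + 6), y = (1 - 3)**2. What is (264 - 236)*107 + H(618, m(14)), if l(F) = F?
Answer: 5468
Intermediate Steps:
y = 4 (y = (-2)**2 = 4)
m(A) = 2*A*(6 + A) (m(A) = (2*A)*(6 + A) = 2*A*(6 + A))
H(I, c) = 4*I
(264 - 236)*107 + H(618, m(14)) = (264 - 236)*107 + 4*618 = 28*107 + 2472 = 2996 + 2472 = 5468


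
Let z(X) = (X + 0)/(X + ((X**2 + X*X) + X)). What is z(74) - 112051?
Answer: -16807649/150 ≈ -1.1205e+5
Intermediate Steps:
z(X) = X/(2*X + 2*X**2) (z(X) = X/(X + ((X**2 + X**2) + X)) = X/(X + (2*X**2 + X)) = X/(X + (X + 2*X**2)) = X/(2*X + 2*X**2))
z(74) - 112051 = 1/(2*(1 + 74)) - 112051 = (1/2)/75 - 112051 = (1/2)*(1/75) - 112051 = 1/150 - 112051 = -16807649/150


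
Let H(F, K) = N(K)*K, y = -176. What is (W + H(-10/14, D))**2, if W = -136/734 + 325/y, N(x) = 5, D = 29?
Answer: 85277781752409/4172126464 ≈ 20440.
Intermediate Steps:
H(F, K) = 5*K
W = -131243/64592 (W = -136/734 + 325/(-176) = -136*1/734 + 325*(-1/176) = -68/367 - 325/176 = -131243/64592 ≈ -2.0319)
(W + H(-10/14, D))**2 = (-131243/64592 + 5*29)**2 = (-131243/64592 + 145)**2 = (9234597/64592)**2 = 85277781752409/4172126464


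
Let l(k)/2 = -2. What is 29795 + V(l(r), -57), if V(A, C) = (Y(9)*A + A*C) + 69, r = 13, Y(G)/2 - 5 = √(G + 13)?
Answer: 30052 - 8*√22 ≈ 30014.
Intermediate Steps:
Y(G) = 10 + 2*√(13 + G) (Y(G) = 10 + 2*√(G + 13) = 10 + 2*√(13 + G))
l(k) = -4 (l(k) = 2*(-2) = -4)
V(A, C) = 69 + A*C + A*(10 + 2*√22) (V(A, C) = ((10 + 2*√(13 + 9))*A + A*C) + 69 = ((10 + 2*√22)*A + A*C) + 69 = (A*(10 + 2*√22) + A*C) + 69 = (A*C + A*(10 + 2*√22)) + 69 = 69 + A*C + A*(10 + 2*√22))
29795 + V(l(r), -57) = 29795 + (69 - 4*(-57) + 2*(-4)*(5 + √22)) = 29795 + (69 + 228 + (-40 - 8*√22)) = 29795 + (257 - 8*√22) = 30052 - 8*√22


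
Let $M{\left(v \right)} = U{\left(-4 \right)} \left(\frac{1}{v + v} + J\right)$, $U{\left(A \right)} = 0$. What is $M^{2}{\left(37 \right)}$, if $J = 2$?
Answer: $0$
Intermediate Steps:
$M{\left(v \right)} = 0$ ($M{\left(v \right)} = 0 \left(\frac{1}{v + v} + 2\right) = 0 \left(\frac{1}{2 v} + 2\right) = 0 \left(2 + \frac{1}{2 v}\right) = 0$)
$M^{2}{\left(37 \right)} = 0^{2} = 0$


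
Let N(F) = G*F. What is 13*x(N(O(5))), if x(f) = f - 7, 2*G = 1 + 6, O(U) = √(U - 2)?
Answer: -91 + 91*√3/2 ≈ -12.192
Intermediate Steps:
O(U) = √(-2 + U)
G = 7/2 (G = (1 + 6)/2 = (½)*7 = 7/2 ≈ 3.5000)
N(F) = 7*F/2
x(f) = -7 + f
13*x(N(O(5))) = 13*(-7 + 7*√(-2 + 5)/2) = 13*(-7 + 7*√3/2) = -91 + 91*√3/2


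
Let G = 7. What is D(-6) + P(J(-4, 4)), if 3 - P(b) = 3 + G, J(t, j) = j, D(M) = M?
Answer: -13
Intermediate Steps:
P(b) = -7 (P(b) = 3 - (3 + 7) = 3 - 1*10 = 3 - 10 = -7)
D(-6) + P(J(-4, 4)) = -6 - 7 = -13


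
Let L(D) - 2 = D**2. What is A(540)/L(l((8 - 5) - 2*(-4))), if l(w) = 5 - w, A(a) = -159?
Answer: -159/38 ≈ -4.1842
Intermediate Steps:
L(D) = 2 + D**2
A(540)/L(l((8 - 5) - 2*(-4))) = -159/(2 + (5 - ((8 - 5) - 2*(-4)))**2) = -159/(2 + (5 - (3 + 8))**2) = -159/(2 + (5 - 1*11)**2) = -159/(2 + (5 - 11)**2) = -159/(2 + (-6)**2) = -159/(2 + 36) = -159/38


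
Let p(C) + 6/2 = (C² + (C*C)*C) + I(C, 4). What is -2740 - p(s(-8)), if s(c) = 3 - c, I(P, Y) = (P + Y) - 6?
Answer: -4198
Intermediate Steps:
I(P, Y) = -6 + P + Y
p(C) = -5 + C + C² + C³ (p(C) = -3 + ((C² + (C*C)*C) + (-6 + C + 4)) = -3 + ((C² + C²*C) + (-2 + C)) = -3 + ((C² + C³) + (-2 + C)) = -3 + (-2 + C + C² + C³) = -5 + C + C² + C³)
-2740 - p(s(-8)) = -2740 - (-5 + (3 - 1*(-8)) + (3 - 1*(-8))² + (3 - 1*(-8))³) = -2740 - (-5 + (3 + 8) + (3 + 8)² + (3 + 8)³) = -2740 - (-5 + 11 + 11² + 11³) = -2740 - (-5 + 11 + 121 + 1331) = -2740 - 1*1458 = -2740 - 1458 = -4198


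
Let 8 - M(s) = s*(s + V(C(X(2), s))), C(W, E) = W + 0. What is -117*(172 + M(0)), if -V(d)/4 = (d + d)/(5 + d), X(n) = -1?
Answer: -21060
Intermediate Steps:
C(W, E) = W
V(d) = -8*d/(5 + d) (V(d) = -4*(d + d)/(5 + d) = -4*2*d/(5 + d) = -8*d/(5 + d))
M(s) = 8 - s*(2 + s) (M(s) = 8 - s*(s - 8*(-1)/(5 - 1)) = 8 - s*(s - 8*(-1)/4) = 8 - s*(s - 8*(-1)*¼) = 8 - s*(s + 2) = 8 - s*(2 + s))
-117*(172 + M(0)) = -117*(172 + (8 - 1*0² - 2*0)) = -117*(172 + (8 - 1*0 + 0)) = -117*(172 + (8 + 0 + 0)) = -117*(172 + 8) = -117*180 = -21060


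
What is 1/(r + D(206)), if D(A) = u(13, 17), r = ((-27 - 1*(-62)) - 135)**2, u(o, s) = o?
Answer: 1/10013 ≈ 9.9870e-5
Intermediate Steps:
r = 10000 (r = ((-27 + 62) - 135)**2 = (35 - 135)**2 = (-100)**2 = 10000)
D(A) = 13
1/(r + D(206)) = 1/(10000 + 13) = 1/10013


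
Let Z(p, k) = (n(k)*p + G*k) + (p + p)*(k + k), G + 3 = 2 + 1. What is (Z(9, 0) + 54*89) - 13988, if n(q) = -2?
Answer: -9200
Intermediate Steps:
G = 0 (G = -3 + (2 + 1) = -3 + 3 = 0)
Z(p, k) = -2*p + 4*k*p (Z(p, k) = (-2*p + 0*k) + (p + p)*(k + k) = (-2*p + 0) + (2*p)*(2*k) = -2*p + 4*k*p)
(Z(9, 0) + 54*89) - 13988 = (2*9*(-1 + 2*0) + 54*89) - 13988 = (2*9*(-1 + 0) + 4806) - 13988 = (2*9*(-1) + 4806) - 13988 = (-18 + 4806) - 13988 = 4788 - 13988 = -9200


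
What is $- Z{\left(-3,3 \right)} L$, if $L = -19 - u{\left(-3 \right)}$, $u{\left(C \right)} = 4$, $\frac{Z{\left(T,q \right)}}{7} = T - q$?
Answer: $-966$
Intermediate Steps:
$Z{\left(T,q \right)} = - 7 q + 7 T$ ($Z{\left(T,q \right)} = 7 \left(T - q\right) = - 7 q + 7 T$)
$L = -23$ ($L = -19 - 4 = -23$)
$- Z{\left(-3,3 \right)} L = - (\left(-7\right) 3 + 7 \left(-3\right)) \left(-23\right) = - (-21 - 21) \left(-23\right) = \left(-1\right) \left(-42\right) \left(-23\right) = 42 \left(-23\right) = -966$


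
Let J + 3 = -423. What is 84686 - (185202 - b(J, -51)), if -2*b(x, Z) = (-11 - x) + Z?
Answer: -100698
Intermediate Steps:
J = -426 (J = -3 - 423 = -426)
b(x, Z) = 11/2 + x/2 - Z/2 (b(x, Z) = -((-11 - x) + Z)/2 = -(-11 + Z - x)/2 = 11/2 + x/2 - Z/2)
84686 - (185202 - b(J, -51)) = 84686 - (185202 - (11/2 + (½)*(-426) - ½*(-51))) = 84686 - (185202 - (11/2 - 213 + 51/2)) = 84686 - (185202 - 1*(-182)) = 84686 - (185202 + 182) = 84686 - 1*185384 = 84686 - 185384 = -100698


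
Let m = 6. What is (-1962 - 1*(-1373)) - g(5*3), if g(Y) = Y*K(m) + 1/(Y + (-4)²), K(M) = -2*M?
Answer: -12680/31 ≈ -409.03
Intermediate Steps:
g(Y) = 1/(16 + Y) - 12*Y (g(Y) = Y*(-2*6) + 1/(Y + (-4)²) = Y*(-12) + 1/(Y + 16) = -12*Y + 1/(16 + Y) = 1/(16 + Y) - 12*Y)
(-1962 - 1*(-1373)) - g(5*3) = (-1962 - 1*(-1373)) - (1 - 960*3 - 12*(5*3)²)/(16 + 5*3) = (-1962 + 1373) - (1 - 192*15 - 12*15²)/(16 + 15) = -589 - (1 - 2880 - 12*225)/31 = -589 - (1 - 2880 - 2700)/31 = -589 - (-5579)/31 = -589 - 1*(-5579/31) = -589 + 5579/31 = -12680/31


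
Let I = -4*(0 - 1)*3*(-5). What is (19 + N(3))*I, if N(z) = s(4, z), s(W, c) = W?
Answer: -1380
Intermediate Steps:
N(z) = 4
I = -60 (I = -(-4)*3*(-5) = -4*(-3)*(-5) = 12*(-5) = -60)
(19 + N(3))*I = (19 + 4)*(-60) = 23*(-60) = -1380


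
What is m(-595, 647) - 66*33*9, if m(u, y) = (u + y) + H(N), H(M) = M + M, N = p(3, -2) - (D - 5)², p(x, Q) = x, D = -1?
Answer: -19616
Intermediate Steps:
N = -33 (N = 3 - (-1 - 5)² = 3 - 1*(-6)² = 3 - 1*36 = 3 - 36 = -33)
H(M) = 2*M
m(u, y) = -66 + u + y (m(u, y) = (u + y) + 2*(-33) = (u + y) - 66 = -66 + u + y)
m(-595, 647) - 66*33*9 = (-66 - 595 + 647) - 66*33*9 = -14 - 2178*9 = -14 - 19602 = -19616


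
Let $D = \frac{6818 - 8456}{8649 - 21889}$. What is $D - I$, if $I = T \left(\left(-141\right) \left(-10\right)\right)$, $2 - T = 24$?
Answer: $\frac{205353219}{6620} \approx 31020.0$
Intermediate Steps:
$T = -22$ ($T = 2 - 24 = -22$)
$I = -31020$ ($I = - 22 \left(\left(-141\right) \left(-10\right)\right) = \left(-22\right) 1410 = -31020$)
$D = \frac{819}{6620}$ ($D = - \frac{1638}{-13240} = \left(-1638\right) \left(- \frac{1}{13240}\right) = \frac{819}{6620} \approx 0.12372$)
$D - I = \frac{819}{6620} - -31020 = \frac{819}{6620} + 31020 = \frac{205353219}{6620}$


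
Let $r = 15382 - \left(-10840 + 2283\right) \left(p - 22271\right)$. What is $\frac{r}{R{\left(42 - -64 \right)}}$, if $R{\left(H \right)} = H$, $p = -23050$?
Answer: $- \frac{387796415}{106} \approx -3.6585 \cdot 10^{6}$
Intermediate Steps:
$r = -387796415$ ($r = 15382 - \left(-10840 + 2283\right) \left(-23050 - 22271\right) = 15382 - \left(-8557\right) \left(-45321\right) = 15382 - 387811797 = -387796415$)
$\frac{r}{R{\left(42 - -64 \right)}} = - \frac{387796415}{42 - -64} = - \frac{387796415}{42 + 64} = - \frac{387796415}{106}$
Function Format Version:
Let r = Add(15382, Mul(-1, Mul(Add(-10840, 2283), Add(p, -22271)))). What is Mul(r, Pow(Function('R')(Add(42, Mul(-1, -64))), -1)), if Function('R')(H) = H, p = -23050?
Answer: Rational(-387796415, 106) ≈ -3.6585e+6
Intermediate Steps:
r = -387796415 (r = Add(15382, Mul(-1, Mul(Add(-10840, 2283), Add(-23050, -22271)))) = Add(15382, Mul(-1, Mul(-8557, -45321))) = Add(15382, Mul(-1, 387811797)) = Add(15382, -387811797) = -387796415)
Mul(r, Pow(Function('R')(Add(42, Mul(-1, -64))), -1)) = Mul(-387796415, Pow(Add(42, Mul(-1, -64)), -1)) = Mul(-387796415, Pow(Add(42, 64), -1)) = Mul(-387796415, Pow(106, -1)) = Mul(-387796415, Rational(1, 106)) = Rational(-387796415, 106)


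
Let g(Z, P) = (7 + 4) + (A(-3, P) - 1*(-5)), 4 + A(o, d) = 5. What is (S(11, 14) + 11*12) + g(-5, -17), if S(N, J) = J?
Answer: 163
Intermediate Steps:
A(o, d) = 1 (A(o, d) = -4 + 5 = 1)
g(Z, P) = 17 (g(Z, P) = (7 + 4) + (1 - 1*(-5)) = 11 + (1 + 5) = 11 + 6 = 17)
(S(11, 14) + 11*12) + g(-5, -17) = (14 + 11*12) + 17 = (14 + 132) + 17 = 146 + 17 = 163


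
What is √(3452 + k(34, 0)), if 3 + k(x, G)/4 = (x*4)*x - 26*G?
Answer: 4*√1371 ≈ 148.11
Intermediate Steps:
k(x, G) = -12 - 104*G + 16*x² (k(x, G) = -12 + 4*((x*4)*x - 26*G) = -12 + 4*((4*x)*x - 26*G) = -12 + 4*(4*x² - 26*G) = -12 + 4*(-26*G + 4*x²) = -12 + (-104*G + 16*x²) = -12 - 104*G + 16*x²)
√(3452 + k(34, 0)) = √(3452 + (-12 - 104*0 + 16*34²)) = √(3452 + (-12 + 0 + 16*1156)) = √(3452 + (-12 + 0 + 18496)) = √(3452 + 18484) = √21936 = 4*√1371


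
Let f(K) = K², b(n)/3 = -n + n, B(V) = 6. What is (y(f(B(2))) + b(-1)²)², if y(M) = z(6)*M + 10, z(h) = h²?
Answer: 1705636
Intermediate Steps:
b(n) = 0 (b(n) = 3*(-n + n) = 3*0 = 0)
y(M) = 10 + 36*M (y(M) = 6²*M + 10 = 36*M + 10 = 10 + 36*M)
(y(f(B(2))) + b(-1)²)² = ((10 + 36*6²) + 0²)² = ((10 + 36*36) + 0)² = ((10 + 1296) + 0)² = (1306 + 0)² = 1306² = 1705636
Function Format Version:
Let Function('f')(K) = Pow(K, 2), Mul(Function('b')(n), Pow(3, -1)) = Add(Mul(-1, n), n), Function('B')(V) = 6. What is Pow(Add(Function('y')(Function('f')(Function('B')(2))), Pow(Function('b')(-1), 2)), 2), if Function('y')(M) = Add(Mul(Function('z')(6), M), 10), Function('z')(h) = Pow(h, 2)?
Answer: 1705636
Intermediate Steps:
Function('b')(n) = 0 (Function('b')(n) = Mul(3, Add(Mul(-1, n), n)) = Mul(3, 0) = 0)
Function('y')(M) = Add(10, Mul(36, M)) (Function('y')(M) = Add(Mul(Pow(6, 2), M), 10) = Add(Mul(36, M), 10) = Add(10, Mul(36, M)))
Pow(Add(Function('y')(Function('f')(Function('B')(2))), Pow(Function('b')(-1), 2)), 2) = Pow(Add(Add(10, Mul(36, Pow(6, 2))), Pow(0, 2)), 2) = Pow(Add(Add(10, Mul(36, 36)), 0), 2) = Pow(Add(Add(10, 1296), 0), 2) = Pow(Add(1306, 0), 2) = Pow(1306, 2) = 1705636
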